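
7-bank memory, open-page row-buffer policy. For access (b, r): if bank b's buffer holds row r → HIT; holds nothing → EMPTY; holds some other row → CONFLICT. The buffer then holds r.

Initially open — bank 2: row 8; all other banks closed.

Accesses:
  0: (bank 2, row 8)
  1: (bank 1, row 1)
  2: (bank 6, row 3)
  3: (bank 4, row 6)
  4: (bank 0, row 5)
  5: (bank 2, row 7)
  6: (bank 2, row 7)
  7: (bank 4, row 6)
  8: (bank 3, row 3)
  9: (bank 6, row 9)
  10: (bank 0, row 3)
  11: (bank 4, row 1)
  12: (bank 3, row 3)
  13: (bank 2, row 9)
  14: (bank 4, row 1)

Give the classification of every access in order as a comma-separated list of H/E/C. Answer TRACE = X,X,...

TRACE = H,E,E,E,E,C,H,H,E,C,C,C,H,C,H

0: bank 2 row 8 — prev 8 → HIT
1: bank 1 row 1 — prev None → EMPTY
2: bank 6 row 3 — prev None → EMPTY
3: bank 4 row 6 — prev None → EMPTY
4: bank 0 row 5 — prev None → EMPTY
5: bank 2 row 7 — prev 8 → CONFLICT
6: bank 2 row 7 — prev 7 → HIT
7: bank 4 row 6 — prev 6 → HIT
8: bank 3 row 3 — prev None → EMPTY
9: bank 6 row 9 — prev 3 → CONFLICT
10: bank 0 row 3 — prev 5 → CONFLICT
11: bank 4 row 1 — prev 6 → CONFLICT
12: bank 3 row 3 — prev 3 → HIT
13: bank 2 row 9 — prev 7 → CONFLICT
14: bank 4 row 1 — prev 1 → HIT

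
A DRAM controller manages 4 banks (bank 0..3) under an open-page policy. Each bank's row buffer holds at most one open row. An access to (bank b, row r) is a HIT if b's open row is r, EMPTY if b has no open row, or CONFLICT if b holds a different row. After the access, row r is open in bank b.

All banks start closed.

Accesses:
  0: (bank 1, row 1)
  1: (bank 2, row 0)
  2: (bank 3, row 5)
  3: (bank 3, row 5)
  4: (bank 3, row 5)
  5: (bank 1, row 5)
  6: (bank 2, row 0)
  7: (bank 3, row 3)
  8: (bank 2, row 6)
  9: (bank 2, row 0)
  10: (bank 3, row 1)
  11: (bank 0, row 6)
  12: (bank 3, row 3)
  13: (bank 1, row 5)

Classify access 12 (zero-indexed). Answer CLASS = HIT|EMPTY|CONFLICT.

CLASS = CONFLICT

step 0: bank1 None->1 [EMPTY]
step 1: bank2 None->0 [EMPTY]
step 2: bank3 None->5 [EMPTY]
step 3: bank3 5->5 [HIT]
step 4: bank3 5->5 [HIT]
step 5: bank1 1->5 [CONFLICT]
step 6: bank2 0->0 [HIT]
step 7: bank3 5->3 [CONFLICT]
step 8: bank2 0->6 [CONFLICT]
step 9: bank2 6->0 [CONFLICT]
step 10: bank3 3->1 [CONFLICT]
step 11: bank0 None->6 [EMPTY]
step 12: bank3 1->3 [CONFLICT]
step 13: bank1 5->5 [HIT]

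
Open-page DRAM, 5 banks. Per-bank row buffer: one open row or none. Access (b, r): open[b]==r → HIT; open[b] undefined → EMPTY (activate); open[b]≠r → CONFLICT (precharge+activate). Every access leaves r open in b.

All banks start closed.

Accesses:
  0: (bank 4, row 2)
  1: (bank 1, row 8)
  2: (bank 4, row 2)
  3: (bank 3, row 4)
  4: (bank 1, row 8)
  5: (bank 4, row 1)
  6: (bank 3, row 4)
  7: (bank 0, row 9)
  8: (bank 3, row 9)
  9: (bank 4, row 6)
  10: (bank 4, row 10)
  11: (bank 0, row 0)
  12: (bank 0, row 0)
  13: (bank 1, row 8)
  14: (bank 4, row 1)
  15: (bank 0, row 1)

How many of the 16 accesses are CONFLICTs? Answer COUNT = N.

  [0] b4 r2: no row ⇒ E
  [1] b1 r8: no row ⇒ E
  [2] b4 r2: had r2 ⇒ H
  [3] b3 r4: no row ⇒ E
  [4] b1 r8: had r8 ⇒ H
  [5] b4 r1: had r2 ⇒ C
  [6] b3 r4: had r4 ⇒ H
  [7] b0 r9: no row ⇒ E
  [8] b3 r9: had r4 ⇒ C
  [9] b4 r6: had r1 ⇒ C
  [10] b4 r10: had r6 ⇒ C
  [11] b0 r0: had r9 ⇒ C
  [12] b0 r0: had r0 ⇒ H
  [13] b1 r8: had r8 ⇒ H
  [14] b4 r1: had r10 ⇒ C
  [15] b0 r1: had r0 ⇒ C

COUNT = 7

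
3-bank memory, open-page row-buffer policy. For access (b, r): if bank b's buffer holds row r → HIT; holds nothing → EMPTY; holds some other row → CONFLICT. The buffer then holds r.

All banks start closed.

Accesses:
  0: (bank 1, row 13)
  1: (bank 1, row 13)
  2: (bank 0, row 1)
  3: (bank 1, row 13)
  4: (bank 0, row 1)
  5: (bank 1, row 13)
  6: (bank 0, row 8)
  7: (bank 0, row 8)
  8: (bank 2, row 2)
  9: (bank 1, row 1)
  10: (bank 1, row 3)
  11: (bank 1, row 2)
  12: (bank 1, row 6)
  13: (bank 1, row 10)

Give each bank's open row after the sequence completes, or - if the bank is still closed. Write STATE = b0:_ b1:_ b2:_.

STATE = b0:8 b1:10 b2:2

  [0] b1 r13: no row ⇒ E
  [1] b1 r13: had r13 ⇒ H
  [2] b0 r1: no row ⇒ E
  [3] b1 r13: had r13 ⇒ H
  [4] b0 r1: had r1 ⇒ H
  [5] b1 r13: had r13 ⇒ H
  [6] b0 r8: had r1 ⇒ C
  [7] b0 r8: had r8 ⇒ H
  [8] b2 r2: no row ⇒ E
  [9] b1 r1: had r13 ⇒ C
  [10] b1 r3: had r1 ⇒ C
  [11] b1 r2: had r3 ⇒ C
  [12] b1 r6: had r2 ⇒ C
  [13] b1 r10: had r6 ⇒ C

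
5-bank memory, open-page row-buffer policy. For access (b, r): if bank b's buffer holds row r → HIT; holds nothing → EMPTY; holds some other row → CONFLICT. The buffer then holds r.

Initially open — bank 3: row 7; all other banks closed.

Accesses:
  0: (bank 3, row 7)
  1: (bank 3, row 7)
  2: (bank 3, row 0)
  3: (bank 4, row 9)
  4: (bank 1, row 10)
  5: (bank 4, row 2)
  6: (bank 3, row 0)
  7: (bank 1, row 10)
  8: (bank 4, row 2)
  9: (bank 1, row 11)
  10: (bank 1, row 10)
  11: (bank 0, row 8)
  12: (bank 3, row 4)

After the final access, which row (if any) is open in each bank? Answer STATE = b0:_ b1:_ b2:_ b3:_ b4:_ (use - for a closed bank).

#0 (3,7) H  (was 7)
#1 (3,7) H  (was 7)
#2 (3,0) C  (was 7)
#3 (4,9) E
#4 (1,10) E
#5 (4,2) C  (was 9)
#6 (3,0) H  (was 0)
#7 (1,10) H  (was 10)
#8 (4,2) H  (was 2)
#9 (1,11) C  (was 10)
#10 (1,10) C  (was 11)
#11 (0,8) E
#12 (3,4) C  (was 0)

STATE = b0:8 b1:10 b2:- b3:4 b4:2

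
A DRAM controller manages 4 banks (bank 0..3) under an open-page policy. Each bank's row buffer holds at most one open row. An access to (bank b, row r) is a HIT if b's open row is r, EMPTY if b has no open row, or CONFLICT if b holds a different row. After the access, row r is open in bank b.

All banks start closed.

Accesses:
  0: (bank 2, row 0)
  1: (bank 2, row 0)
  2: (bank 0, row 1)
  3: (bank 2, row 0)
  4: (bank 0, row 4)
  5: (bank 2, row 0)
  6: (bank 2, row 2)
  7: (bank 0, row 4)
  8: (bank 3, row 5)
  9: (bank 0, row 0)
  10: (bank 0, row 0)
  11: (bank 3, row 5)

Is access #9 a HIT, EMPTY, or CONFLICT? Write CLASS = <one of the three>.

CLASS = CONFLICT

0: bank 2 row 0 — prev None → EMPTY
1: bank 2 row 0 — prev 0 → HIT
2: bank 0 row 1 — prev None → EMPTY
3: bank 2 row 0 — prev 0 → HIT
4: bank 0 row 4 — prev 1 → CONFLICT
5: bank 2 row 0 — prev 0 → HIT
6: bank 2 row 2 — prev 0 → CONFLICT
7: bank 0 row 4 — prev 4 → HIT
8: bank 3 row 5 — prev None → EMPTY
9: bank 0 row 0 — prev 4 → CONFLICT
10: bank 0 row 0 — prev 0 → HIT
11: bank 3 row 5 — prev 5 → HIT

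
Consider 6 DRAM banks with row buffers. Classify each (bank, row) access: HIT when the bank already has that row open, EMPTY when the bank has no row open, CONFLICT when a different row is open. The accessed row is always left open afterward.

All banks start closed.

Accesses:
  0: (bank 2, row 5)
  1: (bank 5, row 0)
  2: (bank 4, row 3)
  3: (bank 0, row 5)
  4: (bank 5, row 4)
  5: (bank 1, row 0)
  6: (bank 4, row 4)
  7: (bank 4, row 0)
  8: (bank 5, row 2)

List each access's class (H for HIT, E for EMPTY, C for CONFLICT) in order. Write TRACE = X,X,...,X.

0: bank 2 row 5 — prev None → EMPTY
1: bank 5 row 0 — prev None → EMPTY
2: bank 4 row 3 — prev None → EMPTY
3: bank 0 row 5 — prev None → EMPTY
4: bank 5 row 4 — prev 0 → CONFLICT
5: bank 1 row 0 — prev None → EMPTY
6: bank 4 row 4 — prev 3 → CONFLICT
7: bank 4 row 0 — prev 4 → CONFLICT
8: bank 5 row 2 — prev 4 → CONFLICT

TRACE = E,E,E,E,C,E,C,C,C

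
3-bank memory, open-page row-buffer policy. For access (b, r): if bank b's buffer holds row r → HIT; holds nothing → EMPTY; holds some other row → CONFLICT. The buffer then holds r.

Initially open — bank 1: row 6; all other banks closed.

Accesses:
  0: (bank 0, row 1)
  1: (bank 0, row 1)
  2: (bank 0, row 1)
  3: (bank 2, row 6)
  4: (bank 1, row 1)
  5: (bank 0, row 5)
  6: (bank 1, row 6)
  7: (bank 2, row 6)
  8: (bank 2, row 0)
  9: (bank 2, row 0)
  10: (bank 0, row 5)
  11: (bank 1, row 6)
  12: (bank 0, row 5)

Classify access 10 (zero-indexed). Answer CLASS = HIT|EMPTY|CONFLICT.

CLASS = HIT

step 0: bank0 None->1 [EMPTY]
step 1: bank0 1->1 [HIT]
step 2: bank0 1->1 [HIT]
step 3: bank2 None->6 [EMPTY]
step 4: bank1 6->1 [CONFLICT]
step 5: bank0 1->5 [CONFLICT]
step 6: bank1 1->6 [CONFLICT]
step 7: bank2 6->6 [HIT]
step 8: bank2 6->0 [CONFLICT]
step 9: bank2 0->0 [HIT]
step 10: bank0 5->5 [HIT]
step 11: bank1 6->6 [HIT]
step 12: bank0 5->5 [HIT]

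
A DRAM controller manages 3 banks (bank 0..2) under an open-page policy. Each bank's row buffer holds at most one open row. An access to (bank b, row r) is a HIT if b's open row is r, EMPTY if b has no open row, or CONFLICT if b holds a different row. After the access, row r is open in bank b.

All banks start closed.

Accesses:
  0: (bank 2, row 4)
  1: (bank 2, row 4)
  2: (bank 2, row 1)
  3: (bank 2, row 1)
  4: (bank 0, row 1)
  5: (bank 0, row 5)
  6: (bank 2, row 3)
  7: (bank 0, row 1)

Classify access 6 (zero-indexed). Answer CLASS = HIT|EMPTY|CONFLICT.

CLASS = CONFLICT

#0 (2,4) E
#1 (2,4) H  (was 4)
#2 (2,1) C  (was 4)
#3 (2,1) H  (was 1)
#4 (0,1) E
#5 (0,5) C  (was 1)
#6 (2,3) C  (was 1)
#7 (0,1) C  (was 5)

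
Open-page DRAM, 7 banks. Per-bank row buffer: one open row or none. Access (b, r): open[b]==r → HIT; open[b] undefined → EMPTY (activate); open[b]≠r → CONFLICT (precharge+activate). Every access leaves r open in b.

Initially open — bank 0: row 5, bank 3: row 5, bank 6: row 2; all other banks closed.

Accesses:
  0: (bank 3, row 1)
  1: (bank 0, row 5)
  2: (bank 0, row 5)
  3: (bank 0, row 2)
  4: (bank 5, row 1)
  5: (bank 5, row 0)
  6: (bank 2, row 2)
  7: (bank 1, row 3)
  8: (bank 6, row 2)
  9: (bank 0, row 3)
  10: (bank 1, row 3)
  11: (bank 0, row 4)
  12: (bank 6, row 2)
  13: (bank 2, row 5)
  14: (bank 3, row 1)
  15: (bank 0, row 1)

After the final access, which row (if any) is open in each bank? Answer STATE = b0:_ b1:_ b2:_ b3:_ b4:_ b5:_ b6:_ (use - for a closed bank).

STATE = b0:1 b1:3 b2:5 b3:1 b4:- b5:0 b6:2

#0 (3,1) C  (was 5)
#1 (0,5) H  (was 5)
#2 (0,5) H  (was 5)
#3 (0,2) C  (was 5)
#4 (5,1) E
#5 (5,0) C  (was 1)
#6 (2,2) E
#7 (1,3) E
#8 (6,2) H  (was 2)
#9 (0,3) C  (was 2)
#10 (1,3) H  (was 3)
#11 (0,4) C  (was 3)
#12 (6,2) H  (was 2)
#13 (2,5) C  (was 2)
#14 (3,1) H  (was 1)
#15 (0,1) C  (was 4)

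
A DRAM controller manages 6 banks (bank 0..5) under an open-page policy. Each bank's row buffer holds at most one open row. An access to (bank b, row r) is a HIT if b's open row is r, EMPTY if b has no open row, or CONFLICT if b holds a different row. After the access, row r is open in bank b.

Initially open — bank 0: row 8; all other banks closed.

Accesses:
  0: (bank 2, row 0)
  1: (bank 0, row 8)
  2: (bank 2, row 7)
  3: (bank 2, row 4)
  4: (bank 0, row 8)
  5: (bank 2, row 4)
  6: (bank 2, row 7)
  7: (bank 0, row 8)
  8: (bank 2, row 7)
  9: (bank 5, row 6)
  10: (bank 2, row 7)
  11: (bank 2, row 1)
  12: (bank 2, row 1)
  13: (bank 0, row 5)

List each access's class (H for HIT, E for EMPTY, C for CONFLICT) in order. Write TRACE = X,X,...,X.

#0 (2,0) E
#1 (0,8) H  (was 8)
#2 (2,7) C  (was 0)
#3 (2,4) C  (was 7)
#4 (0,8) H  (was 8)
#5 (2,4) H  (was 4)
#6 (2,7) C  (was 4)
#7 (0,8) H  (was 8)
#8 (2,7) H  (was 7)
#9 (5,6) E
#10 (2,7) H  (was 7)
#11 (2,1) C  (was 7)
#12 (2,1) H  (was 1)
#13 (0,5) C  (was 8)

TRACE = E,H,C,C,H,H,C,H,H,E,H,C,H,C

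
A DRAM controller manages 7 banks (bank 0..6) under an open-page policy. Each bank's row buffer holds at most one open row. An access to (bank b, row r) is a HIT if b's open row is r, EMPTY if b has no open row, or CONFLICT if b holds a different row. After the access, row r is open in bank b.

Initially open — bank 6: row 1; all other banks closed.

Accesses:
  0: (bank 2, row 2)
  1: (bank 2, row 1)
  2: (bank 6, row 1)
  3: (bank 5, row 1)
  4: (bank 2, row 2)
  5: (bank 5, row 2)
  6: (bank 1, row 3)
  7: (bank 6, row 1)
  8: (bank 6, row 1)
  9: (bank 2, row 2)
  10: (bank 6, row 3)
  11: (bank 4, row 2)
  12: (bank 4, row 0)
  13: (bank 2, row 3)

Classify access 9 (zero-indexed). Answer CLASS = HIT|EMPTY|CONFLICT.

CLASS = HIT

step 0: bank2 None->2 [EMPTY]
step 1: bank2 2->1 [CONFLICT]
step 2: bank6 1->1 [HIT]
step 3: bank5 None->1 [EMPTY]
step 4: bank2 1->2 [CONFLICT]
step 5: bank5 1->2 [CONFLICT]
step 6: bank1 None->3 [EMPTY]
step 7: bank6 1->1 [HIT]
step 8: bank6 1->1 [HIT]
step 9: bank2 2->2 [HIT]
step 10: bank6 1->3 [CONFLICT]
step 11: bank4 None->2 [EMPTY]
step 12: bank4 2->0 [CONFLICT]
step 13: bank2 2->3 [CONFLICT]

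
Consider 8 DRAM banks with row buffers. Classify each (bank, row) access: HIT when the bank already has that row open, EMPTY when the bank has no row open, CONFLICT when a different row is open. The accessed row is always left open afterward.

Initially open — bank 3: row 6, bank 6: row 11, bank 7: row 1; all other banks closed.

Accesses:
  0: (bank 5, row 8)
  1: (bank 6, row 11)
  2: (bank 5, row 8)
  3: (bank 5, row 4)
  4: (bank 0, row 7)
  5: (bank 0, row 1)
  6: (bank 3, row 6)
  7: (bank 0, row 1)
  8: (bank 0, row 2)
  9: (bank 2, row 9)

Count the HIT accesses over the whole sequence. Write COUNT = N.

COUNT = 4

0: bank 5 row 8 — prev None → EMPTY
1: bank 6 row 11 — prev 11 → HIT
2: bank 5 row 8 — prev 8 → HIT
3: bank 5 row 4 — prev 8 → CONFLICT
4: bank 0 row 7 — prev None → EMPTY
5: bank 0 row 1 — prev 7 → CONFLICT
6: bank 3 row 6 — prev 6 → HIT
7: bank 0 row 1 — prev 1 → HIT
8: bank 0 row 2 — prev 1 → CONFLICT
9: bank 2 row 9 — prev None → EMPTY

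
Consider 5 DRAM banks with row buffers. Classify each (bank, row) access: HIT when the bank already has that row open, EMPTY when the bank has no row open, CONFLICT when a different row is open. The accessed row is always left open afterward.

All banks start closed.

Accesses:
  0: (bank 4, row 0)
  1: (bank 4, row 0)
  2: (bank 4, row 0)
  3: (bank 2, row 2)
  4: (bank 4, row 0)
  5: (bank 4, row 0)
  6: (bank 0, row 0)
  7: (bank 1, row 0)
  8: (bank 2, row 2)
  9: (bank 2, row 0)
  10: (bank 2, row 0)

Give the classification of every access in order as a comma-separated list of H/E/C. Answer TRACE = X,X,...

step 0: bank4 None->0 [EMPTY]
step 1: bank4 0->0 [HIT]
step 2: bank4 0->0 [HIT]
step 3: bank2 None->2 [EMPTY]
step 4: bank4 0->0 [HIT]
step 5: bank4 0->0 [HIT]
step 6: bank0 None->0 [EMPTY]
step 7: bank1 None->0 [EMPTY]
step 8: bank2 2->2 [HIT]
step 9: bank2 2->0 [CONFLICT]
step 10: bank2 0->0 [HIT]

TRACE = E,H,H,E,H,H,E,E,H,C,H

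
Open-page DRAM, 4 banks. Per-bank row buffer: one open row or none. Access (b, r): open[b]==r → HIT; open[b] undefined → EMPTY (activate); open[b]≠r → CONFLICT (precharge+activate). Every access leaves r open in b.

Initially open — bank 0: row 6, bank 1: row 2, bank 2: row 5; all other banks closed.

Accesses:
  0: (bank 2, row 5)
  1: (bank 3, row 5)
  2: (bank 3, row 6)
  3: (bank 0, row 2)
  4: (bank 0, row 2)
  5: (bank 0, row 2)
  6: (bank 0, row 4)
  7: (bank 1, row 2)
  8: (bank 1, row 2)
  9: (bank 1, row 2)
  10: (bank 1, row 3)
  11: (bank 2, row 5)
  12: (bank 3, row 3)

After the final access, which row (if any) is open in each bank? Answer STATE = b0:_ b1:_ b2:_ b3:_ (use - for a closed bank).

STATE = b0:4 b1:3 b2:5 b3:3

0: bank 2 row 5 — prev 5 → HIT
1: bank 3 row 5 — prev None → EMPTY
2: bank 3 row 6 — prev 5 → CONFLICT
3: bank 0 row 2 — prev 6 → CONFLICT
4: bank 0 row 2 — prev 2 → HIT
5: bank 0 row 2 — prev 2 → HIT
6: bank 0 row 4 — prev 2 → CONFLICT
7: bank 1 row 2 — prev 2 → HIT
8: bank 1 row 2 — prev 2 → HIT
9: bank 1 row 2 — prev 2 → HIT
10: bank 1 row 3 — prev 2 → CONFLICT
11: bank 2 row 5 — prev 5 → HIT
12: bank 3 row 3 — prev 6 → CONFLICT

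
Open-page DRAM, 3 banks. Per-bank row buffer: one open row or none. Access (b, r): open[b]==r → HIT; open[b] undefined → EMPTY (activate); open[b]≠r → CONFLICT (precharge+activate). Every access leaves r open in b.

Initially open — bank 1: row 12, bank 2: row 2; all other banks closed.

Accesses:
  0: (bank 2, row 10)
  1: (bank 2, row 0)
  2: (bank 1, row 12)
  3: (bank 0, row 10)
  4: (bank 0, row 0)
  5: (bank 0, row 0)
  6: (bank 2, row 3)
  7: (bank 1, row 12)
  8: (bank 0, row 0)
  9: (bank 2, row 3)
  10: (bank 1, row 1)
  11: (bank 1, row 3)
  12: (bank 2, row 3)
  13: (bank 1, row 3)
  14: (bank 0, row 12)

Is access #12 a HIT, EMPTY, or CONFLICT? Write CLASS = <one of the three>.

  [0] b2 r10: had r2 ⇒ C
  [1] b2 r0: had r10 ⇒ C
  [2] b1 r12: had r12 ⇒ H
  [3] b0 r10: no row ⇒ E
  [4] b0 r0: had r10 ⇒ C
  [5] b0 r0: had r0 ⇒ H
  [6] b2 r3: had r0 ⇒ C
  [7] b1 r12: had r12 ⇒ H
  [8] b0 r0: had r0 ⇒ H
  [9] b2 r3: had r3 ⇒ H
  [10] b1 r1: had r12 ⇒ C
  [11] b1 r3: had r1 ⇒ C
  [12] b2 r3: had r3 ⇒ H
  [13] b1 r3: had r3 ⇒ H
  [14] b0 r12: had r0 ⇒ C

CLASS = HIT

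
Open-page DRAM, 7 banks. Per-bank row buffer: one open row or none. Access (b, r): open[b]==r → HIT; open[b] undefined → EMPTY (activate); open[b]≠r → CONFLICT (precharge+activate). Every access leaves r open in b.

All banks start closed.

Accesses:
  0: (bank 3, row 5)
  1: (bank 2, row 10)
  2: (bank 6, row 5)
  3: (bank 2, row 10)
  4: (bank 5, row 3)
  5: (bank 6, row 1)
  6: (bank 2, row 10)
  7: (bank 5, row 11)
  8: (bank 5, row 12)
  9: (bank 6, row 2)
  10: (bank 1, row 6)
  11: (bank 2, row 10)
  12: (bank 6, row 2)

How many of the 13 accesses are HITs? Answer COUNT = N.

COUNT = 4

  [0] b3 r5: no row ⇒ E
  [1] b2 r10: no row ⇒ E
  [2] b6 r5: no row ⇒ E
  [3] b2 r10: had r10 ⇒ H
  [4] b5 r3: no row ⇒ E
  [5] b6 r1: had r5 ⇒ C
  [6] b2 r10: had r10 ⇒ H
  [7] b5 r11: had r3 ⇒ C
  [8] b5 r12: had r11 ⇒ C
  [9] b6 r2: had r1 ⇒ C
  [10] b1 r6: no row ⇒ E
  [11] b2 r10: had r10 ⇒ H
  [12] b6 r2: had r2 ⇒ H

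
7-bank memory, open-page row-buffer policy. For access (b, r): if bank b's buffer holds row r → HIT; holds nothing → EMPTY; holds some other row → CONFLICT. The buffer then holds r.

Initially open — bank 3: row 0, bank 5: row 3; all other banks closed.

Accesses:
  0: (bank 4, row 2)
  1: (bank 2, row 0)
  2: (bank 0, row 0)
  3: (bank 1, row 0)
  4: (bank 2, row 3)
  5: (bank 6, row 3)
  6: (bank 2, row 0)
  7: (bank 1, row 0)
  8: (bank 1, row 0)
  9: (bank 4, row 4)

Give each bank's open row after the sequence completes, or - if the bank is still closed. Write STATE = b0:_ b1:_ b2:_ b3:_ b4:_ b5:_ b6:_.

STATE = b0:0 b1:0 b2:0 b3:0 b4:4 b5:3 b6:3

#0 (4,2) E
#1 (2,0) E
#2 (0,0) E
#3 (1,0) E
#4 (2,3) C  (was 0)
#5 (6,3) E
#6 (2,0) C  (was 3)
#7 (1,0) H  (was 0)
#8 (1,0) H  (was 0)
#9 (4,4) C  (was 2)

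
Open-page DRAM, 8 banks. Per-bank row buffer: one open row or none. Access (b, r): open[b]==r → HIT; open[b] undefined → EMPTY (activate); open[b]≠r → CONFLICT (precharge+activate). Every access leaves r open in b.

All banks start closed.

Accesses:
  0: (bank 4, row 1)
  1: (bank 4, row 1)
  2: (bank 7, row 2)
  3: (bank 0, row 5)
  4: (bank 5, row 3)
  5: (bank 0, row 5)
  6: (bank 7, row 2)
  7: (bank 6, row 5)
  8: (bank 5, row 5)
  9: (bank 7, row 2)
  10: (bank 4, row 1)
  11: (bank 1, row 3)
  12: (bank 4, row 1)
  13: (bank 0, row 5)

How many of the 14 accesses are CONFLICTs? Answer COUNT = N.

0: bank 4 row 1 — prev None → EMPTY
1: bank 4 row 1 — prev 1 → HIT
2: bank 7 row 2 — prev None → EMPTY
3: bank 0 row 5 — prev None → EMPTY
4: bank 5 row 3 — prev None → EMPTY
5: bank 0 row 5 — prev 5 → HIT
6: bank 7 row 2 — prev 2 → HIT
7: bank 6 row 5 — prev None → EMPTY
8: bank 5 row 5 — prev 3 → CONFLICT
9: bank 7 row 2 — prev 2 → HIT
10: bank 4 row 1 — prev 1 → HIT
11: bank 1 row 3 — prev None → EMPTY
12: bank 4 row 1 — prev 1 → HIT
13: bank 0 row 5 — prev 5 → HIT

COUNT = 1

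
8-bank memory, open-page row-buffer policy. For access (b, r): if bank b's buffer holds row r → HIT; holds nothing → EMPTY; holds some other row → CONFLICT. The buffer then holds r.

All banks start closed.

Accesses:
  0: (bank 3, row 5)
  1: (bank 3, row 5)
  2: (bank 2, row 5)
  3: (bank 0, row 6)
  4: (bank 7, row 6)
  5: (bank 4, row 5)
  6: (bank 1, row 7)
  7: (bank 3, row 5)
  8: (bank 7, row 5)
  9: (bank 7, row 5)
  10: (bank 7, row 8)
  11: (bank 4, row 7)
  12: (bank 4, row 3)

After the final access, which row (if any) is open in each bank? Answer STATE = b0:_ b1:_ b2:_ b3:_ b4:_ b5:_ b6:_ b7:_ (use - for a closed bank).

0: bank 3 row 5 — prev None → EMPTY
1: bank 3 row 5 — prev 5 → HIT
2: bank 2 row 5 — prev None → EMPTY
3: bank 0 row 6 — prev None → EMPTY
4: bank 7 row 6 — prev None → EMPTY
5: bank 4 row 5 — prev None → EMPTY
6: bank 1 row 7 — prev None → EMPTY
7: bank 3 row 5 — prev 5 → HIT
8: bank 7 row 5 — prev 6 → CONFLICT
9: bank 7 row 5 — prev 5 → HIT
10: bank 7 row 8 — prev 5 → CONFLICT
11: bank 4 row 7 — prev 5 → CONFLICT
12: bank 4 row 3 — prev 7 → CONFLICT

STATE = b0:6 b1:7 b2:5 b3:5 b4:3 b5:- b6:- b7:8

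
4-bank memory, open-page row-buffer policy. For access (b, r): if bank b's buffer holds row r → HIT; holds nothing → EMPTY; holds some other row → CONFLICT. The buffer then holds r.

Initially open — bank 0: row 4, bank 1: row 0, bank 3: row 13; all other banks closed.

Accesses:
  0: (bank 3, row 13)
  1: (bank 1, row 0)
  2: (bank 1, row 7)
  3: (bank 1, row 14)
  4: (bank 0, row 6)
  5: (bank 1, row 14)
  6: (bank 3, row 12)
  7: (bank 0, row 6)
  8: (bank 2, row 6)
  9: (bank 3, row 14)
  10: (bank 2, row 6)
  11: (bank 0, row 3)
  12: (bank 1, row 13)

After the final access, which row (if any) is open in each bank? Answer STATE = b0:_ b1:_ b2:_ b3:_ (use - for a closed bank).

  [0] b3 r13: had r13 ⇒ H
  [1] b1 r0: had r0 ⇒ H
  [2] b1 r7: had r0 ⇒ C
  [3] b1 r14: had r7 ⇒ C
  [4] b0 r6: had r4 ⇒ C
  [5] b1 r14: had r14 ⇒ H
  [6] b3 r12: had r13 ⇒ C
  [7] b0 r6: had r6 ⇒ H
  [8] b2 r6: no row ⇒ E
  [9] b3 r14: had r12 ⇒ C
  [10] b2 r6: had r6 ⇒ H
  [11] b0 r3: had r6 ⇒ C
  [12] b1 r13: had r14 ⇒ C

STATE = b0:3 b1:13 b2:6 b3:14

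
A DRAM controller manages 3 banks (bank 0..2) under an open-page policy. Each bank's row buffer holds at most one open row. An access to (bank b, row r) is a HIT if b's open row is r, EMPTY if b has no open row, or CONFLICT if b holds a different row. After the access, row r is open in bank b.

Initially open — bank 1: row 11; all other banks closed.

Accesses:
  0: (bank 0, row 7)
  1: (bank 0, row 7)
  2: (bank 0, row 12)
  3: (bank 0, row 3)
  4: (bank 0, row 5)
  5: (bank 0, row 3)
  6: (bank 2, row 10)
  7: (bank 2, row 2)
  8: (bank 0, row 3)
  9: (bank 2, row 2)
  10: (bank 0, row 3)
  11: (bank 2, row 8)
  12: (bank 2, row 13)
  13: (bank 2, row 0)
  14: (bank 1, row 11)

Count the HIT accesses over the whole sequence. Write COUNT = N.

COUNT = 5

0: bank 0 row 7 — prev None → EMPTY
1: bank 0 row 7 — prev 7 → HIT
2: bank 0 row 12 — prev 7 → CONFLICT
3: bank 0 row 3 — prev 12 → CONFLICT
4: bank 0 row 5 — prev 3 → CONFLICT
5: bank 0 row 3 — prev 5 → CONFLICT
6: bank 2 row 10 — prev None → EMPTY
7: bank 2 row 2 — prev 10 → CONFLICT
8: bank 0 row 3 — prev 3 → HIT
9: bank 2 row 2 — prev 2 → HIT
10: bank 0 row 3 — prev 3 → HIT
11: bank 2 row 8 — prev 2 → CONFLICT
12: bank 2 row 13 — prev 8 → CONFLICT
13: bank 2 row 0 — prev 13 → CONFLICT
14: bank 1 row 11 — prev 11 → HIT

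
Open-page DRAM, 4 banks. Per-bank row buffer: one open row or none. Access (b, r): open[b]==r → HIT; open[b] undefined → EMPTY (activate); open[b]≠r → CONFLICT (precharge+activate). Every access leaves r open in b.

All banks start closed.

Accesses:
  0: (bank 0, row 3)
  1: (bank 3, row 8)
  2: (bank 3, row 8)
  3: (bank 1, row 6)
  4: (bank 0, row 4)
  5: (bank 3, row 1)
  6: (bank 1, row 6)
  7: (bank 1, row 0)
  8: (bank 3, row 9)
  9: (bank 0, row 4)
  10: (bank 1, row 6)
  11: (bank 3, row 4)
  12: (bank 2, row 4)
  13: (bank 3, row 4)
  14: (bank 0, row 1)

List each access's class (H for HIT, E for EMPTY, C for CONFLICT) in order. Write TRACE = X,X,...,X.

TRACE = E,E,H,E,C,C,H,C,C,H,C,C,E,H,C

#0 (0,3) E
#1 (3,8) E
#2 (3,8) H  (was 8)
#3 (1,6) E
#4 (0,4) C  (was 3)
#5 (3,1) C  (was 8)
#6 (1,6) H  (was 6)
#7 (1,0) C  (was 6)
#8 (3,9) C  (was 1)
#9 (0,4) H  (was 4)
#10 (1,6) C  (was 0)
#11 (3,4) C  (was 9)
#12 (2,4) E
#13 (3,4) H  (was 4)
#14 (0,1) C  (was 4)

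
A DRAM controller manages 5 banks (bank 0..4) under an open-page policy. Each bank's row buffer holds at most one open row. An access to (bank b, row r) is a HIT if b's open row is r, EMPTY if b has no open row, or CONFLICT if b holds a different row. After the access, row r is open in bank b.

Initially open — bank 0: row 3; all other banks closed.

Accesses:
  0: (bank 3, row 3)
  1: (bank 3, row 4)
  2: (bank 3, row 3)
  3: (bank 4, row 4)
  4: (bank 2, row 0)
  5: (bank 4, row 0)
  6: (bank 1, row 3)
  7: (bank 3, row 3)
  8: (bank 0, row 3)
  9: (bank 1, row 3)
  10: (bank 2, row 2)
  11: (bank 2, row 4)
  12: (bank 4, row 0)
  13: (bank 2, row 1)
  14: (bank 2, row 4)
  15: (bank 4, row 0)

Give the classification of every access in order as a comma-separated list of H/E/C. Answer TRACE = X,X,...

TRACE = E,C,C,E,E,C,E,H,H,H,C,C,H,C,C,H

  [0] b3 r3: no row ⇒ E
  [1] b3 r4: had r3 ⇒ C
  [2] b3 r3: had r4 ⇒ C
  [3] b4 r4: no row ⇒ E
  [4] b2 r0: no row ⇒ E
  [5] b4 r0: had r4 ⇒ C
  [6] b1 r3: no row ⇒ E
  [7] b3 r3: had r3 ⇒ H
  [8] b0 r3: had r3 ⇒ H
  [9] b1 r3: had r3 ⇒ H
  [10] b2 r2: had r0 ⇒ C
  [11] b2 r4: had r2 ⇒ C
  [12] b4 r0: had r0 ⇒ H
  [13] b2 r1: had r4 ⇒ C
  [14] b2 r4: had r1 ⇒ C
  [15] b4 r0: had r0 ⇒ H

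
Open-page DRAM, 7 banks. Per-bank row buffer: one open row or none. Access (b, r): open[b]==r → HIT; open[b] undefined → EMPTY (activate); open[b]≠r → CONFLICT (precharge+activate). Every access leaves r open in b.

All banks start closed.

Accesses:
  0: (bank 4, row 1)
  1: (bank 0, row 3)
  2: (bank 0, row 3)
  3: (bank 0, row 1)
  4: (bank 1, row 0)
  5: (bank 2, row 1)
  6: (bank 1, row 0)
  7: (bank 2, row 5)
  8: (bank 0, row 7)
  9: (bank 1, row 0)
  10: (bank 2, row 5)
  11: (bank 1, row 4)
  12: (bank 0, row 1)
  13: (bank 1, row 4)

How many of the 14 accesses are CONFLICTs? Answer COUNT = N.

COUNT = 5

#0 (4,1) E
#1 (0,3) E
#2 (0,3) H  (was 3)
#3 (0,1) C  (was 3)
#4 (1,0) E
#5 (2,1) E
#6 (1,0) H  (was 0)
#7 (2,5) C  (was 1)
#8 (0,7) C  (was 1)
#9 (1,0) H  (was 0)
#10 (2,5) H  (was 5)
#11 (1,4) C  (was 0)
#12 (0,1) C  (was 7)
#13 (1,4) H  (was 4)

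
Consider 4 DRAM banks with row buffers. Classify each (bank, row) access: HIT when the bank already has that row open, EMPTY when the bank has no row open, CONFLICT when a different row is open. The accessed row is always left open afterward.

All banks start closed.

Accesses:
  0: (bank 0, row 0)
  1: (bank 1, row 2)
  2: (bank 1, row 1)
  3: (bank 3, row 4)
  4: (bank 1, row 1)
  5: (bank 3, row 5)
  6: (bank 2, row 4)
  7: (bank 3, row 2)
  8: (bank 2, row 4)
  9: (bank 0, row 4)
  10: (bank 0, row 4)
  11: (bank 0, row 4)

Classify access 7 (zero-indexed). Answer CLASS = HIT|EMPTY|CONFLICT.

step 0: bank0 None->0 [EMPTY]
step 1: bank1 None->2 [EMPTY]
step 2: bank1 2->1 [CONFLICT]
step 3: bank3 None->4 [EMPTY]
step 4: bank1 1->1 [HIT]
step 5: bank3 4->5 [CONFLICT]
step 6: bank2 None->4 [EMPTY]
step 7: bank3 5->2 [CONFLICT]
step 8: bank2 4->4 [HIT]
step 9: bank0 0->4 [CONFLICT]
step 10: bank0 4->4 [HIT]
step 11: bank0 4->4 [HIT]

CLASS = CONFLICT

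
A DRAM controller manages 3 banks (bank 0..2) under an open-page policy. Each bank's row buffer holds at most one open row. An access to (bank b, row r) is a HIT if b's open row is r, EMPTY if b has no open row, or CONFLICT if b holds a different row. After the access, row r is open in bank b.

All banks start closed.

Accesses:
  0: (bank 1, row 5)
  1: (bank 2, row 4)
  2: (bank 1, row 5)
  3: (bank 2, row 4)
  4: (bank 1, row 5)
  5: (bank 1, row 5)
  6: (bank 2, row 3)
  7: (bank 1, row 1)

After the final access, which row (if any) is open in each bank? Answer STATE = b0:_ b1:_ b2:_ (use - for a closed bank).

0: bank 1 row 5 — prev None → EMPTY
1: bank 2 row 4 — prev None → EMPTY
2: bank 1 row 5 — prev 5 → HIT
3: bank 2 row 4 — prev 4 → HIT
4: bank 1 row 5 — prev 5 → HIT
5: bank 1 row 5 — prev 5 → HIT
6: bank 2 row 3 — prev 4 → CONFLICT
7: bank 1 row 1 — prev 5 → CONFLICT

STATE = b0:- b1:1 b2:3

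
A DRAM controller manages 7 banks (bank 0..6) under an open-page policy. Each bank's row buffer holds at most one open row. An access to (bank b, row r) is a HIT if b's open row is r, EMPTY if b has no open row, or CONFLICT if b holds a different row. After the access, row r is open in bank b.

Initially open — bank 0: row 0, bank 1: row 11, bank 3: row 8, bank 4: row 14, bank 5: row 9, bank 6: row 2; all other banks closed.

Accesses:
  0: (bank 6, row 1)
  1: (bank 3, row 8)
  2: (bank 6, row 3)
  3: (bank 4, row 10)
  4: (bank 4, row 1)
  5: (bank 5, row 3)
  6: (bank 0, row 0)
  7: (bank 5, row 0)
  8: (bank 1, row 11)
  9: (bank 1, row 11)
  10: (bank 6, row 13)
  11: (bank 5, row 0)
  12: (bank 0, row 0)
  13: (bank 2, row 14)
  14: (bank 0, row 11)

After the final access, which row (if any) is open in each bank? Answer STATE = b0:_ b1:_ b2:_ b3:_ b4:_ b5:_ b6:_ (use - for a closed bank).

STATE = b0:11 b1:11 b2:14 b3:8 b4:1 b5:0 b6:13

step 0: bank6 2->1 [CONFLICT]
step 1: bank3 8->8 [HIT]
step 2: bank6 1->3 [CONFLICT]
step 3: bank4 14->10 [CONFLICT]
step 4: bank4 10->1 [CONFLICT]
step 5: bank5 9->3 [CONFLICT]
step 6: bank0 0->0 [HIT]
step 7: bank5 3->0 [CONFLICT]
step 8: bank1 11->11 [HIT]
step 9: bank1 11->11 [HIT]
step 10: bank6 3->13 [CONFLICT]
step 11: bank5 0->0 [HIT]
step 12: bank0 0->0 [HIT]
step 13: bank2 None->14 [EMPTY]
step 14: bank0 0->11 [CONFLICT]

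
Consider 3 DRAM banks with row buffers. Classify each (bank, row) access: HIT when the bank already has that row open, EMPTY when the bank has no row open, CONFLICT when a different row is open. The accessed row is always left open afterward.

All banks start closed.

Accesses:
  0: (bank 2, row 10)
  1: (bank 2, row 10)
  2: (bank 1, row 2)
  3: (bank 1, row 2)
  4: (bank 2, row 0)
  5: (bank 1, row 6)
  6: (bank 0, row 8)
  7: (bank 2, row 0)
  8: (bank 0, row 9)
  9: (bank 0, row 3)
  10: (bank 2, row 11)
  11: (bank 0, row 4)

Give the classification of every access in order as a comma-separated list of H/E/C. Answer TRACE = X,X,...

TRACE = E,H,E,H,C,C,E,H,C,C,C,C

#0 (2,10) E
#1 (2,10) H  (was 10)
#2 (1,2) E
#3 (1,2) H  (was 2)
#4 (2,0) C  (was 10)
#5 (1,6) C  (was 2)
#6 (0,8) E
#7 (2,0) H  (was 0)
#8 (0,9) C  (was 8)
#9 (0,3) C  (was 9)
#10 (2,11) C  (was 0)
#11 (0,4) C  (was 3)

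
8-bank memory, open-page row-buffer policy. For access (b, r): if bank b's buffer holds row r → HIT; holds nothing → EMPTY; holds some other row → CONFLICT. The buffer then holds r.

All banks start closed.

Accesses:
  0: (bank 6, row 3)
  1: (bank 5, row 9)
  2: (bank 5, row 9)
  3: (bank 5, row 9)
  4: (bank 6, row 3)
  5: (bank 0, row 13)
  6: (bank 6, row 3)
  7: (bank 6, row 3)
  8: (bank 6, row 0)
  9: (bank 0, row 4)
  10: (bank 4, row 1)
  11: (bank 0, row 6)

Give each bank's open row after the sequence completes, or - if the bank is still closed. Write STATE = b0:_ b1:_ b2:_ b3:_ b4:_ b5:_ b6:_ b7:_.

STATE = b0:6 b1:- b2:- b3:- b4:1 b5:9 b6:0 b7:-

0: bank 6 row 3 — prev None → EMPTY
1: bank 5 row 9 — prev None → EMPTY
2: bank 5 row 9 — prev 9 → HIT
3: bank 5 row 9 — prev 9 → HIT
4: bank 6 row 3 — prev 3 → HIT
5: bank 0 row 13 — prev None → EMPTY
6: bank 6 row 3 — prev 3 → HIT
7: bank 6 row 3 — prev 3 → HIT
8: bank 6 row 0 — prev 3 → CONFLICT
9: bank 0 row 4 — prev 13 → CONFLICT
10: bank 4 row 1 — prev None → EMPTY
11: bank 0 row 6 — prev 4 → CONFLICT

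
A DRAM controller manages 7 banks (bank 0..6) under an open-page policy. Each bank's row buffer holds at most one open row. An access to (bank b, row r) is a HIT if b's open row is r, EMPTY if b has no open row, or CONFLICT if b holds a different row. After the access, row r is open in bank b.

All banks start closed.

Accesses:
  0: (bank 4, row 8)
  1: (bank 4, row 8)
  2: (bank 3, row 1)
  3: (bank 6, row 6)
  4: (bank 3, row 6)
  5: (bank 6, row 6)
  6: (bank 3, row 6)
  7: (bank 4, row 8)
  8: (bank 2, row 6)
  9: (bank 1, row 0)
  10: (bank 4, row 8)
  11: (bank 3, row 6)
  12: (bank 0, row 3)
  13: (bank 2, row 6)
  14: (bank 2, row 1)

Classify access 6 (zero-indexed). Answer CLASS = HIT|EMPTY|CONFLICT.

CLASS = HIT

#0 (4,8) E
#1 (4,8) H  (was 8)
#2 (3,1) E
#3 (6,6) E
#4 (3,6) C  (was 1)
#5 (6,6) H  (was 6)
#6 (3,6) H  (was 6)
#7 (4,8) H  (was 8)
#8 (2,6) E
#9 (1,0) E
#10 (4,8) H  (was 8)
#11 (3,6) H  (was 6)
#12 (0,3) E
#13 (2,6) H  (was 6)
#14 (2,1) C  (was 6)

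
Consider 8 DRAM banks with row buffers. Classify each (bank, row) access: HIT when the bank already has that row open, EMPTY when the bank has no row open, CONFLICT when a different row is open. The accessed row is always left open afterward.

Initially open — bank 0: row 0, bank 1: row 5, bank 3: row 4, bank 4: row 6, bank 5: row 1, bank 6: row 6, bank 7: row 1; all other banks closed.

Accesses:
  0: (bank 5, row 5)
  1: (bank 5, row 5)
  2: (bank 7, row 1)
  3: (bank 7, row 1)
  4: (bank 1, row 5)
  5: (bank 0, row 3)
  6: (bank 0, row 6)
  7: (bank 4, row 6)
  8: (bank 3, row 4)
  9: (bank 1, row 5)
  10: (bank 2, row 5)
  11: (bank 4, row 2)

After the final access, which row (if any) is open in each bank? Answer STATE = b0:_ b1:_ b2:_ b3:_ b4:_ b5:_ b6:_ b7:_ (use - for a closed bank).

step 0: bank5 1->5 [CONFLICT]
step 1: bank5 5->5 [HIT]
step 2: bank7 1->1 [HIT]
step 3: bank7 1->1 [HIT]
step 4: bank1 5->5 [HIT]
step 5: bank0 0->3 [CONFLICT]
step 6: bank0 3->6 [CONFLICT]
step 7: bank4 6->6 [HIT]
step 8: bank3 4->4 [HIT]
step 9: bank1 5->5 [HIT]
step 10: bank2 None->5 [EMPTY]
step 11: bank4 6->2 [CONFLICT]

STATE = b0:6 b1:5 b2:5 b3:4 b4:2 b5:5 b6:6 b7:1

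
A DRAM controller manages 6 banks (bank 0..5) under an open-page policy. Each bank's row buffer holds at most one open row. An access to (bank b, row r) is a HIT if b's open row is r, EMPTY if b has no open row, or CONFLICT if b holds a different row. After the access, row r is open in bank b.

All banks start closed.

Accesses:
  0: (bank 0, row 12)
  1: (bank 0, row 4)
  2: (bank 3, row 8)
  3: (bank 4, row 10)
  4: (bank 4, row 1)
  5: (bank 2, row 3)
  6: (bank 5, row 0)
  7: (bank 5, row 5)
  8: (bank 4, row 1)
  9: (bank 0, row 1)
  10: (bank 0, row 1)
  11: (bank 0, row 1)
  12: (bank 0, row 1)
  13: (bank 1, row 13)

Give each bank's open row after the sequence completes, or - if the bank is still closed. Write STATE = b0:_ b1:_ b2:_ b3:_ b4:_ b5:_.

STATE = b0:1 b1:13 b2:3 b3:8 b4:1 b5:5

0: bank 0 row 12 — prev None → EMPTY
1: bank 0 row 4 — prev 12 → CONFLICT
2: bank 3 row 8 — prev None → EMPTY
3: bank 4 row 10 — prev None → EMPTY
4: bank 4 row 1 — prev 10 → CONFLICT
5: bank 2 row 3 — prev None → EMPTY
6: bank 5 row 0 — prev None → EMPTY
7: bank 5 row 5 — prev 0 → CONFLICT
8: bank 4 row 1 — prev 1 → HIT
9: bank 0 row 1 — prev 4 → CONFLICT
10: bank 0 row 1 — prev 1 → HIT
11: bank 0 row 1 — prev 1 → HIT
12: bank 0 row 1 — prev 1 → HIT
13: bank 1 row 13 — prev None → EMPTY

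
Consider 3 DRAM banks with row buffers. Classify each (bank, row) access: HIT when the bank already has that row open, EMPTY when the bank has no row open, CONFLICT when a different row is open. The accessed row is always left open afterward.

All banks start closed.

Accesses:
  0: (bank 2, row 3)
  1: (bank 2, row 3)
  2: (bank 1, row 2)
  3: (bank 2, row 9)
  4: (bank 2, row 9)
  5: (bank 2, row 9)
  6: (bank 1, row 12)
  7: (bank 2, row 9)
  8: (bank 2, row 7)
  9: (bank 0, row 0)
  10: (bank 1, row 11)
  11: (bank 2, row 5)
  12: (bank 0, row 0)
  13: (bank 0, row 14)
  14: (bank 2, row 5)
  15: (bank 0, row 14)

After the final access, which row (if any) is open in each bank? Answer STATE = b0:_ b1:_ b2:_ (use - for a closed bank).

step 0: bank2 None->3 [EMPTY]
step 1: bank2 3->3 [HIT]
step 2: bank1 None->2 [EMPTY]
step 3: bank2 3->9 [CONFLICT]
step 4: bank2 9->9 [HIT]
step 5: bank2 9->9 [HIT]
step 6: bank1 2->12 [CONFLICT]
step 7: bank2 9->9 [HIT]
step 8: bank2 9->7 [CONFLICT]
step 9: bank0 None->0 [EMPTY]
step 10: bank1 12->11 [CONFLICT]
step 11: bank2 7->5 [CONFLICT]
step 12: bank0 0->0 [HIT]
step 13: bank0 0->14 [CONFLICT]
step 14: bank2 5->5 [HIT]
step 15: bank0 14->14 [HIT]

STATE = b0:14 b1:11 b2:5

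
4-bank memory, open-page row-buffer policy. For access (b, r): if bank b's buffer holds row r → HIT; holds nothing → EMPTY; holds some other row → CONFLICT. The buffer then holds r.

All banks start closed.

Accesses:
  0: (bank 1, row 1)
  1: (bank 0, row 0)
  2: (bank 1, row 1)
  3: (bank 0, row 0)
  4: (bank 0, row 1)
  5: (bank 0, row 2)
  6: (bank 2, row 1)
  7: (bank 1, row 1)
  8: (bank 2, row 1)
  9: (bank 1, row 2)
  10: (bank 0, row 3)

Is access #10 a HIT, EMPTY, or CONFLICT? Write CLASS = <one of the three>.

CLASS = CONFLICT

step 0: bank1 None->1 [EMPTY]
step 1: bank0 None->0 [EMPTY]
step 2: bank1 1->1 [HIT]
step 3: bank0 0->0 [HIT]
step 4: bank0 0->1 [CONFLICT]
step 5: bank0 1->2 [CONFLICT]
step 6: bank2 None->1 [EMPTY]
step 7: bank1 1->1 [HIT]
step 8: bank2 1->1 [HIT]
step 9: bank1 1->2 [CONFLICT]
step 10: bank0 2->3 [CONFLICT]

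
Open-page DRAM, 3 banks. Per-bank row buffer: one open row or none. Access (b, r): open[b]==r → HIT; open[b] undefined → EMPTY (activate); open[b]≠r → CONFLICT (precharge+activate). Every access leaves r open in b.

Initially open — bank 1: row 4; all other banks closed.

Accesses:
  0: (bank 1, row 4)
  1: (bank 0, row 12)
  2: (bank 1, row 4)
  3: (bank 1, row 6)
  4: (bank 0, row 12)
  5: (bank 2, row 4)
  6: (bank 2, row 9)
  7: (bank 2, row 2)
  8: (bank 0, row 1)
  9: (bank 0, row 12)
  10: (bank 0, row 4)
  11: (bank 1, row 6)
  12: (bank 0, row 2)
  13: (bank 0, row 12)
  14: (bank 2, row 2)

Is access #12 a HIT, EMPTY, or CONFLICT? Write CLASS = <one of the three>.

0: bank 1 row 4 — prev 4 → HIT
1: bank 0 row 12 — prev None → EMPTY
2: bank 1 row 4 — prev 4 → HIT
3: bank 1 row 6 — prev 4 → CONFLICT
4: bank 0 row 12 — prev 12 → HIT
5: bank 2 row 4 — prev None → EMPTY
6: bank 2 row 9 — prev 4 → CONFLICT
7: bank 2 row 2 — prev 9 → CONFLICT
8: bank 0 row 1 — prev 12 → CONFLICT
9: bank 0 row 12 — prev 1 → CONFLICT
10: bank 0 row 4 — prev 12 → CONFLICT
11: bank 1 row 6 — prev 6 → HIT
12: bank 0 row 2 — prev 4 → CONFLICT
13: bank 0 row 12 — prev 2 → CONFLICT
14: bank 2 row 2 — prev 2 → HIT

CLASS = CONFLICT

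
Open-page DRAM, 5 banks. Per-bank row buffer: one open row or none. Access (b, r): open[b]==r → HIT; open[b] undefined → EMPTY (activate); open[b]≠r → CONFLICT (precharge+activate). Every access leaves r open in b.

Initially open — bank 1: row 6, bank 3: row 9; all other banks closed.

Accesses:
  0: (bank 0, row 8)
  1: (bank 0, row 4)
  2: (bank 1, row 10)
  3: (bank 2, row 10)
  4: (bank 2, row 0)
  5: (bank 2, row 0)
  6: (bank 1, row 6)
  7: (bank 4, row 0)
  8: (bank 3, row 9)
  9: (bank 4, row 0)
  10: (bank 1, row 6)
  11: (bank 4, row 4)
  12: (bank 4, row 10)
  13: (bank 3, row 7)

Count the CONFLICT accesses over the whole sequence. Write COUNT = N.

COUNT = 7

  [0] b0 r8: no row ⇒ E
  [1] b0 r4: had r8 ⇒ C
  [2] b1 r10: had r6 ⇒ C
  [3] b2 r10: no row ⇒ E
  [4] b2 r0: had r10 ⇒ C
  [5] b2 r0: had r0 ⇒ H
  [6] b1 r6: had r10 ⇒ C
  [7] b4 r0: no row ⇒ E
  [8] b3 r9: had r9 ⇒ H
  [9] b4 r0: had r0 ⇒ H
  [10] b1 r6: had r6 ⇒ H
  [11] b4 r4: had r0 ⇒ C
  [12] b4 r10: had r4 ⇒ C
  [13] b3 r7: had r9 ⇒ C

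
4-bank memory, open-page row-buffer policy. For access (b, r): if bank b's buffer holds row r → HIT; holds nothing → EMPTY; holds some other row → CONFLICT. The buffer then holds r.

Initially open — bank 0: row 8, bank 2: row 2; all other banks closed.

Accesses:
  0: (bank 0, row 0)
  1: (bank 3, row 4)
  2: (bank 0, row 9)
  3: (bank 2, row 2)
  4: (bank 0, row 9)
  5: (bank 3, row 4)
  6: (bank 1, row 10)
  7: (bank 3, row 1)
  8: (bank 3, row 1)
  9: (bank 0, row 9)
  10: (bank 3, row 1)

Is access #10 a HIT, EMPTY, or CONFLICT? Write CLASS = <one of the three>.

step 0: bank0 8->0 [CONFLICT]
step 1: bank3 None->4 [EMPTY]
step 2: bank0 0->9 [CONFLICT]
step 3: bank2 2->2 [HIT]
step 4: bank0 9->9 [HIT]
step 5: bank3 4->4 [HIT]
step 6: bank1 None->10 [EMPTY]
step 7: bank3 4->1 [CONFLICT]
step 8: bank3 1->1 [HIT]
step 9: bank0 9->9 [HIT]
step 10: bank3 1->1 [HIT]

CLASS = HIT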